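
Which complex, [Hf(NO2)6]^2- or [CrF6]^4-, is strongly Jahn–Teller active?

[CrF6]^4-

[Hf(NO2)6]^2-: Ligand charges: each nitro (N-bound nitrite) is −1. With an overall charge of −2 the hafnium centre must be in the +4 oxidation state. Group 4 minus oxidation state 4 gives a d⁰ configuration. The d⁰ configuration leaves the e_g set evenly filled (or empty) — no strong Jahn–Teller driving force.
[CrF6]^4-: Ligand charges: each fluoride is −1. With an overall charge of −4 the chromium centre must be in the +2 oxidation state. Cr sits in group 6, so the d-electron count is 6 − 2 = 4. Fluoride is a weak-field ligand for a first-row metal, so the complex is high-spin. The t₂g³e_g¹ (high-spin) configuration has an unevenly filled e_g set; the Jahn–Teller theorem predicts a tetragonal distortion (typically axial elongation) to lift the degeneracy.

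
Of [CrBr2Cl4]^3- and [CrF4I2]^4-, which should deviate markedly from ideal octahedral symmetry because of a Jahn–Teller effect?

[CrF4I2]^4-

[CrBr2Cl4]^3-: Each bromide is −1; each chloride is −1; balancing the −3 overall charge requires Cr(III). Group 6 minus oxidation state 3 gives a d³ configuration. The d³ configuration leaves the e_g set evenly filled (or empty) — no strong Jahn–Teller driving force.
[CrF4I2]^4-: Each fluoride is −1; each iodide is −1; balancing the −4 overall charge requires Cr(II). Cr sits in group 6, so the d-electron count is 6 − 2 = 4. Fluoride and iodide are weak-field ligands for a first-row metal, so the complex is high-spin. The t₂g³e_g¹ (high-spin) configuration has an unevenly filled e_g set; the Jahn–Teller theorem predicts a tetragonal distortion (typically axial elongation) to lift the degeneracy.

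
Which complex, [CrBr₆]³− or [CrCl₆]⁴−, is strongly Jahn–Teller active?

[CrCl₆]⁴−

[CrBr₆]³−: Each bromide is −1; balancing the −3 overall charge requires Cr(III). Cr sits in group 6, so the d-electron count is 6 − 3 = 3. The d³ configuration leaves the e_g set evenly filled (or empty) — no strong Jahn–Teller driving force.
[CrCl₆]⁴−: Summing ligand charges against the −4 overall charge gives an oxidation state of +2 for chromium. Chromium is a group-6 element; Cr(II) is therefore d⁴. Chloride is a weak-field ligand for a first-row metal, so the complex is high-spin. The t₂g³e_g¹ (high-spin) configuration has an unevenly filled e_g set; the Jahn–Teller theorem predicts a tetragonal distortion (typically axial elongation) to lift the degeneracy.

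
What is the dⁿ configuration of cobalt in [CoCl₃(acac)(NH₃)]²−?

Summing ligand charges against the −2 overall charge gives an oxidation state of +2 for cobalt.
Co sits in group 9, so the d-electron count is 9 − 2 = 7.

d7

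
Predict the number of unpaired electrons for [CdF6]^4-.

Summing ligand charges against the −4 overall charge gives an oxidation state of +2 for cadmium.
Cd sits in group 12, so the d-electron count is 12 − 2 = 10.
In an octahedral field the d¹⁰ configuration is t₂g⁶e_g⁴, giving 0 unpaired electrons.

0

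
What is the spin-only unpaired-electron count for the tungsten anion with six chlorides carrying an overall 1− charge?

Summing ligand charges against the −1 overall charge gives an oxidation state of +5 for tungsten.
W sits in group 6, so the d-electron count is 6 − 5 = 1.
In an octahedral field the d¹ configuration is t₂g¹e_g⁰ (only one arrangement possible), giving 1 unpaired electron.

1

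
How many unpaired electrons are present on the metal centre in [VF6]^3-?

Ligand charges: each fluoride is −1. With an overall charge of −3 the vanadium centre must be in the +3 oxidation state.
Group 5 minus oxidation state 3 gives a d² configuration.
In an octahedral field the d² configuration is t₂g²e_g⁰ (only one arrangement possible), giving 2 unpaired electrons.

2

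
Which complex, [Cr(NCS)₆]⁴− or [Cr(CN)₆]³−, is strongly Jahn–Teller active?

[Cr(NCS)₆]⁴−

[Cr(NCS)₆]⁴−: Each isothiocyanate is −1; balancing the −4 overall charge requires Cr(II). Group 6 minus oxidation state 2 gives a d⁴ configuration. Isothiocyanate is a weak-field ligand for a first-row metal, so the complex is high-spin. The t₂g³e_g¹ (high-spin) configuration has an unevenly filled e_g set; the Jahn–Teller theorem predicts a tetragonal distortion (typically axial elongation) to lift the degeneracy.
[Cr(CN)₆]³−: Summing ligand charges against the −3 overall charge gives an oxidation state of +3 for chromium. Cr sits in group 6, so the d-electron count is 6 − 3 = 3. The d³ configuration leaves the e_g set evenly filled (or empty) — no strong Jahn–Teller driving force.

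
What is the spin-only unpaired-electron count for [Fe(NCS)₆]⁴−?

Ligand charges: each isothiocyanate is −1. With an overall charge of −4 the iron centre must be in the +2 oxidation state.
Group 8 minus oxidation state 2 gives a d⁶ configuration.
The spin state decides the count: Isothiocyanate is a weak-field ligand for a first-row metal, so the complex is high-spin.
An octahedral high-spin d⁶ ion is t₂g⁴e_g², giving 4 unpaired electrons.

4 unpaired electrons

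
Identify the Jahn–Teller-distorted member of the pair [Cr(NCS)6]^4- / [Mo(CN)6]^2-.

[Cr(NCS)6]^4-

[Cr(NCS)6]^4-: Summing ligand charges against the −4 overall charge gives an oxidation state of +2 for chromium. Cr sits in group 6, so the d-electron count is 6 − 2 = 4. Isothiocyanate is a weak-field ligand for a first-row metal, so the complex is high-spin. The t₂g³e_g¹ (high-spin) configuration has an unevenly filled e_g set; the Jahn–Teller theorem predicts a tetragonal distortion (typically axial elongation) to lift the degeneracy.
[Mo(CN)6]^2-: Each cyanide is −1; balancing the −2 overall charge requires Mo(IV). Group 6 minus oxidation state 4 gives a d² configuration. The d² configuration leaves the e_g set evenly filled (or empty) — no strong Jahn–Teller driving force.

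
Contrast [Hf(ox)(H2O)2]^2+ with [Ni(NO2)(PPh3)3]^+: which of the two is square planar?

[Ni(NO2)(PPh3)3]^+

For [Hf(ox)(H2O)2]^2+: Each oxalate is −2; water is neutral; balancing the +2 overall charge requires Hf(IV). Hafnium is a group-4 element; Hf(IV) is therefore d⁰. A d⁰ ion has no crystal-field stabilisation preference between square planar and tetrahedral, so four ligands adopt the sterically favoured tetrahedral geometry. → tetrahedral.
For [Ni(NO2)(PPh3)3]^+: Summing ligand charges against the +1 overall charge gives an oxidation state of +2 for nickel. Group 10 minus oxidation state 2 gives a d⁸ configuration. Nitro (N-bound nitrite) and triphenylphosphine are strong-field ligands (high in the spectrochemical series). A 3d d⁸ ion with strong-field ligands gains enough CFSE to favour square planar over tetrahedral. → square planar.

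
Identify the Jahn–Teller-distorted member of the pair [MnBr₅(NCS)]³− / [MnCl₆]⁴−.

[MnBr₅(NCS)]³−

[MnBr₅(NCS)]³−: Summing ligand charges against the −3 overall charge gives an oxidation state of +3 for manganese. Mn sits in group 7, so the d-electron count is 7 − 3 = 4. Bromide and isothiocyanate are weak-field ligands for a first-row metal, so the complex is high-spin. The t₂g³e_g¹ (high-spin) configuration has an unevenly filled e_g set; the Jahn–Teller theorem predicts a tetragonal distortion (typically axial elongation) to lift the degeneracy.
[MnCl₆]⁴−: Ligand charges: each chloride is −1. With an overall charge of −4 the manganese centre must be in the +2 oxidation state. Manganese is a group-7 element; Mn(II) is therefore d⁵. Chloride is a weak-field ligand for a first-row metal, so the complex is high-spin. The d⁵ configuration leaves the e_g set evenly filled (or empty) — no strong Jahn–Teller driving force.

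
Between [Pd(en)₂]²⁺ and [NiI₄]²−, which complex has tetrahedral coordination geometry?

For [Pd(en)₂]²⁺: Ligand charges: ethylenediamine is neutral. With an overall charge of +2 the palladium centre must be in the +2 oxidation state. Palladium is a group-10 element; Pd(II) is therefore d⁸. A 4d d⁸ ion has a large crystal-field splitting; square planar leaves the high-energy d_{x²−y²} orbital empty and maximises CFSE. → square planar.
For [NiI₄]²−: Each iodide is −1; balancing the −2 overall charge requires Ni(II). Ni sits in group 10, so the d-electron count is 10 − 2 = 8. Iodide is a weak-field ligand. With weak-field ligands the CFSE gain from square planar is small, so a 3d d⁸ ion takes the sterically preferred tetrahedral geometry. → tetrahedral.

[NiI₄]²−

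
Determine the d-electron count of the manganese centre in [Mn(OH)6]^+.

Summing ligand charges against the +1 overall charge gives an oxidation state of +7 for manganese.
Group 7 minus oxidation state 7 gives a d⁰ configuration.

d⁰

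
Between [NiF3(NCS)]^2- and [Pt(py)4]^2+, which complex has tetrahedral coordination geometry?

[NiF3(NCS)]^2-

For [NiF3(NCS)]^2-: Ligand charges: each fluoride is −1; each isothiocyanate is −1. With an overall charge of −2 the nickel centre must be in the +2 oxidation state. Ni sits in group 10, so the d-electron count is 10 − 2 = 8. Fluoride and isothiocyanate are weak-field ligands. With weak-field ligands the CFSE gain from square planar is small, so a 3d d⁸ ion takes the sterically preferred tetrahedral geometry. → tetrahedral.
For [Pt(py)4]^2+: Ligand charges: pyridine is neutral. With an overall charge of +2 the platinum centre must be in the +2 oxidation state. Pt sits in group 10, so the d-electron count is 10 − 2 = 8. A 5d d⁸ ion has a large crystal-field splitting; square planar leaves the high-energy d_{x²−y²} orbital empty and maximises CFSE. → square planar.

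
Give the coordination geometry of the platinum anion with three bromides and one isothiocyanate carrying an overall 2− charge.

Each bromide is −1; each isothiocyanate is −1; balancing the −2 overall charge requires Pt(II).
Pt sits in group 10, so the d-electron count is 10 − 2 = 8.
Coordination number: 4.
A 5d d⁸ ion has a large crystal-field splitting; square planar leaves the high-energy d_{x²−y²} orbital empty and maximises CFSE.

square planar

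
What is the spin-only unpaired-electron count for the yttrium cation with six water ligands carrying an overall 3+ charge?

Summing ligand charges against the +3 overall charge gives an oxidation state of +3 for yttrium.
Yttrium is a group-3 element; Y(III) is therefore d⁰.
In an octahedral field the d⁰ configuration is t₂g⁰e_g⁰, giving 0 unpaired electrons.

0 unpaired electrons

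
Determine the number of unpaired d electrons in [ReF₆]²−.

Summing ligand charges against the −2 overall charge gives an oxidation state of +4 for rhenium.
Rhenium is a group-7 element; Re(IV) is therefore d³.
In an octahedral field the d³ configuration is t₂g³e_g⁰ (only one arrangement possible), giving 3 unpaired electrons.

3 unpaired electrons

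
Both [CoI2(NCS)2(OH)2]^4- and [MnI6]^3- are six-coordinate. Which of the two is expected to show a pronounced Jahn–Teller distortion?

[CoI2(NCS)2(OH)2]^4-: Ligand charges: each iodide is −1; each isothiocyanate is −1; each hydroxide is −1. With an overall charge of −4 the cobalt centre must be in the +2 oxidation state. Co sits in group 9, so the d-electron count is 9 − 2 = 7. Hydroxide, iodide, and isothiocyanate are weak-field ligands for a first-row metal, so the complex is high-spin. The d⁷ configuration leaves the e_g set evenly filled (or empty) — no strong Jahn–Teller driving force.
[MnI6]^3-: Each iodide is −1; balancing the −3 overall charge requires Mn(III). Group 7 minus oxidation state 3 gives a d⁴ configuration. Iodide is a weak-field ligand for a first-row metal, so the complex is high-spin. The t₂g³e_g¹ (high-spin) configuration has an unevenly filled e_g set; the Jahn–Teller theorem predicts a tetragonal distortion (typically axial elongation) to lift the degeneracy.

[MnI6]^3-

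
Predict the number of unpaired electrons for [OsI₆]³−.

1

Ligand charges: each iodide is −1. With an overall charge of −3 the osmium centre must be in the +3 oxidation state.
Os sits in group 8, so the d-electron count is 8 − 3 = 5.
The spin state decides the count: a 5d ion has a large Δₒ and is invariably low-spin.
An octahedral low-spin d⁵ ion is t₂g⁵e_g⁰, giving 1 unpaired electron.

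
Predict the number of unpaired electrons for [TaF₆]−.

0 unpaired electrons

Ligand charges: each fluoride is −1. With an overall charge of −1 the tantalum centre must be in the +5 oxidation state.
Ta sits in group 5, so the d-electron count is 5 − 5 = 0.
In an octahedral field the d⁰ configuration is t₂g⁰e_g⁰, giving 0 unpaired electrons.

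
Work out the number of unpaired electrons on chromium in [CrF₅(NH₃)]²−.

Each fluoride is −1; ammonia is neutral; balancing the −2 overall charge requires Cr(III).
Cr sits in group 6, so the d-electron count is 6 − 3 = 3.
In an octahedral field the d³ configuration is t₂g³e_g⁰ (only one arrangement possible), giving 3 unpaired electrons.

3 unpaired electrons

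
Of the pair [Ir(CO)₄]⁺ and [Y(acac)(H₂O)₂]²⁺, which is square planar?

For [Ir(CO)₄]⁺: Carbonyl is neutral; balancing the +1 overall charge requires Ir(I). Group 9 minus oxidation state 1 gives a d⁸ configuration. A 5d d⁸ ion has a large crystal-field splitting; square planar leaves the high-energy d_{x²−y²} orbital empty and maximises CFSE. → square planar.
For [Y(acac)(H₂O)₂]²⁺: Ligand charges: each acetylacetonate is −1; water is neutral. With an overall charge of +2 the yttrium centre must be in the +3 oxidation state. Y sits in group 3, so the d-electron count is 3 − 3 = 0. A d⁰ ion has no crystal-field stabilisation preference between square planar and tetrahedral, so four ligands adopt the sterically favoured tetrahedral geometry. → tetrahedral.

[Ir(CO)₄]⁺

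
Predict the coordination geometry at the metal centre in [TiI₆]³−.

octahedral

Ligand charges: each iodide is −1. With an overall charge of −3 the titanium centre must be in the +3 oxidation state.
Group 4 minus oxidation state 3 gives a d¹ configuration.
Coordination number: 6.
Six donors around a single metal centre give an octahedral coordination sphere.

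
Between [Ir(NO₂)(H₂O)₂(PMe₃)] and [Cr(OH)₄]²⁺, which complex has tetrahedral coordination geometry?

[Cr(OH)₄]²⁺

For [Ir(NO₂)(H₂O)₂(PMe₃)]: Each nitro (N-bound nitrite) is −1; water is neutral; trimethylphosphine is neutral; balancing the 0 overall charge requires Ir(I). Ir sits in group 9, so the d-electron count is 9 − 1 = 8. A 5d d⁸ ion has a large crystal-field splitting; square planar leaves the high-energy d_{x²−y²} orbital empty and maximises CFSE. → square planar.
For [Cr(OH)₄]²⁺: Ligand charges: each hydroxide is −1. With an overall charge of +2 the chromium centre must be in the +6 oxidation state. Chromium is a group-6 element; Cr(VI) is therefore d⁰. A d⁰ ion has no crystal-field stabilisation preference between square planar and tetrahedral, so four ligands adopt the sterically favoured tetrahedral geometry. → tetrahedral.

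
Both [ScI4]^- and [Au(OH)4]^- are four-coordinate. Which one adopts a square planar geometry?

For [ScI4]^-: Summing ligand charges against the −1 overall charge gives an oxidation state of +3 for scandium. Group 3 minus oxidation state 3 gives a d⁰ configuration. A d⁰ ion has no crystal-field stabilisation preference between square planar and tetrahedral, so four ligands adopt the sterically favoured tetrahedral geometry. → tetrahedral.
For [Au(OH)4]^-: Each hydroxide is −1; balancing the −1 overall charge requires Au(III). Group 11 minus oxidation state 3 gives a d⁸ configuration. A 5d d⁸ ion has a large crystal-field splitting; square planar leaves the high-energy d_{x²−y²} orbital empty and maximises CFSE. → square planar.

[Au(OH)4]^-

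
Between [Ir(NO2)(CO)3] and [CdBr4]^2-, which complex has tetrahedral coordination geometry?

For [Ir(NO2)(CO)3]: Ligand charges: each nitro (N-bound nitrite) is −1; carbonyl is neutral. With an overall charge of 0 the iridium centre must be in the +1 oxidation state. Iridium is a group-9 element; Ir(I) is therefore d⁸. A 5d d⁸ ion has a large crystal-field splitting; square planar leaves the high-energy d_{x²−y²} orbital empty and maximises CFSE. → square planar.
For [CdBr4]^2-: Ligand charges: each bromide is −1. With an overall charge of −2 the cadmium centre must be in the +2 oxidation state. Group 12 minus oxidation state 2 gives a d¹⁰ configuration. A d¹⁰ ion has no crystal-field stabilisation preference between square planar and tetrahedral, so four ligands adopt the sterically favoured tetrahedral geometry. → tetrahedral.

[CdBr4]^2-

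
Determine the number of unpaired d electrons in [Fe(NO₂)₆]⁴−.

0 unpaired electrons

Each nitro (N-bound nitrite) is −1; balancing the −4 overall charge requires Fe(II).
Group 8 minus oxidation state 2 gives a d⁶ configuration.
The spin state decides the count: Nitro (N-bound nitrite) is a strong-field ligand (high in the spectrochemical series) for a first-row metal, so the complex is low-spin.
An octahedral low-spin d⁶ ion is t₂g⁶e_g⁰, giving 0 unpaired electrons.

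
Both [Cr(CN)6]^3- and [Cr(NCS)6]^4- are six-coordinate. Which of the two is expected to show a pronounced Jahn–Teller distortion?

[Cr(NCS)6]^4-

[Cr(CN)6]^3-: Ligand charges: each cyanide is −1. With an overall charge of −3 the chromium centre must be in the +3 oxidation state. Chromium is a group-6 element; Cr(III) is therefore d³. The d³ configuration leaves the e_g set evenly filled (or empty) — no strong Jahn–Teller driving force.
[Cr(NCS)6]^4-: Each isothiocyanate is −1; balancing the −4 overall charge requires Cr(II). Chromium is a group-6 element; Cr(II) is therefore d⁴. Isothiocyanate is a weak-field ligand for a first-row metal, so the complex is high-spin. The t₂g³e_g¹ (high-spin) configuration has an unevenly filled e_g set; the Jahn–Teller theorem predicts a tetragonal distortion (typically axial elongation) to lift the degeneracy.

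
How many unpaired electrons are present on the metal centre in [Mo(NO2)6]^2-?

Each nitro (N-bound nitrite) is −1; balancing the −2 overall charge requires Mo(IV).
Group 6 minus oxidation state 4 gives a d² configuration.
In an octahedral field the d² configuration is t₂g²e_g⁰ (only one arrangement possible), giving 2 unpaired electrons.

2 unpaired electrons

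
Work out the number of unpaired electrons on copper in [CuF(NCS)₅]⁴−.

1

Each fluoride is −1; each isothiocyanate is −1; balancing the −4 overall charge requires Cu(II).
Group 11 minus oxidation state 2 gives a d⁹ configuration.
In an octahedral field the d⁹ configuration is t₂g⁶e_g³ (only one arrangement possible), giving 1 unpaired electron.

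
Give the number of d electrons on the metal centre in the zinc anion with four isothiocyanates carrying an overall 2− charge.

Ligand charges: each isothiocyanate is −1. With an overall charge of −2 the zinc centre must be in the +2 oxidation state.
Group 12 minus oxidation state 2 gives a d¹⁰ configuration.

d¹⁰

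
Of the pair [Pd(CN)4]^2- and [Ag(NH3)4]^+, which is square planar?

For [Pd(CN)4]^2-: Ligand charges: each cyanide is −1. With an overall charge of −2 the palladium centre must be in the +2 oxidation state. Group 10 minus oxidation state 2 gives a d⁸ configuration. A 4d d⁸ ion has a large crystal-field splitting; square planar leaves the high-energy d_{x²−y²} orbital empty and maximises CFSE. → square planar.
For [Ag(NH3)4]^+: Ligand charges: ammonia is neutral. With an overall charge of +1 the silver centre must be in the +1 oxidation state. Ag sits in group 11, so the d-electron count is 11 − 1 = 10. A d¹⁰ ion has no crystal-field stabilisation preference between square planar and tetrahedral, so four ligands adopt the sterically favoured tetrahedral geometry. → tetrahedral.

[Pd(CN)4]^2-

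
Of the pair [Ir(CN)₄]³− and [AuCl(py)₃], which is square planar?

[Ir(CN)₄]³−

For [Ir(CN)₄]³−: Ligand charges: each cyanide is −1. With an overall charge of −3 the iridium centre must be in the +1 oxidation state. Iridium is a group-9 element; Ir(I) is therefore d⁸. A 5d d⁸ ion has a large crystal-field splitting; square planar leaves the high-energy d_{x²−y²} orbital empty and maximises CFSE. → square planar.
For [AuCl(py)₃]: Each chloride is −1; pyridine is neutral; balancing the 0 overall charge requires Au(I). Group 11 minus oxidation state 1 gives a d¹⁰ configuration. A d¹⁰ ion has no crystal-field stabilisation preference between square planar and tetrahedral, so four ligands adopt the sterically favoured tetrahedral geometry. → tetrahedral.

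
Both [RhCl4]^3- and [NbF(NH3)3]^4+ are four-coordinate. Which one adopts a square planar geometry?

[RhCl4]^3-

For [RhCl4]^3-: Ligand charges: each chloride is −1. With an overall charge of −3 the rhodium centre must be in the +1 oxidation state. Group 9 minus oxidation state 1 gives a d⁸ configuration. A 4d d⁸ ion has a large crystal-field splitting; square planar leaves the high-energy d_{x²−y²} orbital empty and maximises CFSE. → square planar.
For [NbF(NH3)3]^4+: Ligand charges: each fluoride is −1; ammonia is neutral. With an overall charge of +4 the niobium centre must be in the +5 oxidation state. Niobium is a group-5 element; Nb(V) is therefore d⁰. A d⁰ ion has no crystal-field stabilisation preference between square planar and tetrahedral, so four ligands adopt the sterically favoured tetrahedral geometry. → tetrahedral.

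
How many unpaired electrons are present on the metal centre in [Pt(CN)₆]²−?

Ligand charges: each cyanide is −1. With an overall charge of −2 the platinum centre must be in the +4 oxidation state.
Pt sits in group 10, so the d-electron count is 10 − 4 = 6.
The spin state decides the count: a 5d ion has a large Δₒ and is invariably low-spin.
An octahedral low-spin d⁶ ion is t₂g⁶e_g⁰, giving 0 unpaired electrons.

0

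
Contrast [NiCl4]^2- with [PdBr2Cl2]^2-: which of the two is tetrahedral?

[NiCl4]^2-

For [NiCl4]^2-: Each chloride is −1; balancing the −2 overall charge requires Ni(II). Ni sits in group 10, so the d-electron count is 10 − 2 = 8. Chloride is a weak-field ligand. With weak-field ligands the CFSE gain from square planar is small, so a 3d d⁸ ion takes the sterically preferred tetrahedral geometry. → tetrahedral.
For [PdBr2Cl2]^2-: Each bromide is −1; each chloride is −1; balancing the −2 overall charge requires Pd(II). Group 10 minus oxidation state 2 gives a d⁸ configuration. A 4d d⁸ ion has a large crystal-field splitting; square planar leaves the high-energy d_{x²−y²} orbital empty and maximises CFSE. → square planar.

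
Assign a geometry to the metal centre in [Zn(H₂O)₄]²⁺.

tetrahedral

Ligand charges: water is neutral. With an overall charge of +2 the zinc centre must be in the +2 oxidation state.
Zinc is a group-12 element; Zn(II) is therefore d¹⁰.
With 4 monodentate ligands the coordination number is 4.
A d¹⁰ ion has no crystal-field stabilisation preference between square planar and tetrahedral, so four ligands adopt the sterically favoured tetrahedral geometry.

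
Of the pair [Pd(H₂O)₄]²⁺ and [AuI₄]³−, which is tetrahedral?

For [Pd(H₂O)₄]²⁺: Water is neutral; balancing the +2 overall charge requires Pd(II). Pd sits in group 10, so the d-electron count is 10 − 2 = 8. A 4d d⁸ ion has a large crystal-field splitting; square planar leaves the high-energy d_{x²−y²} orbital empty and maximises CFSE. → square planar.
For [AuI₄]³−: Summing ligand charges against the −3 overall charge gives an oxidation state of +1 for gold. Group 11 minus oxidation state 1 gives a d¹⁰ configuration. A d¹⁰ ion has no crystal-field stabilisation preference between square planar and tetrahedral, so four ligands adopt the sterically favoured tetrahedral geometry. → tetrahedral.

[AuI₄]³−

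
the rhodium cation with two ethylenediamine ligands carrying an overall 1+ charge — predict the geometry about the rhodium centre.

Ligand charges: ethylenediamine is neutral. With an overall charge of +1 the rhodium centre must be in the +1 oxidation state.
Rh sits in group 9, so the d-electron count is 9 − 1 = 8.
Counting donor atoms: 2×ethylenediamine (bidentate) → 4 donors. Coordination number = 4.
A 4d d⁸ ion has a large crystal-field splitting; square planar leaves the high-energy d_{x²−y²} orbital empty and maximises CFSE.

square planar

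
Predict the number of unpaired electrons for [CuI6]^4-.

Summing ligand charges against the −4 overall charge gives an oxidation state of +2 for copper.
Group 11 minus oxidation state 2 gives a d⁹ configuration.
In an octahedral field the d⁹ configuration is t₂g⁶e_g³ (only one arrangement possible), giving 1 unpaired electron.

1 unpaired electron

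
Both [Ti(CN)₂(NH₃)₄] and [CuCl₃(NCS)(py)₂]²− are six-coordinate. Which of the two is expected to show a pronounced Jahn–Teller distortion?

[Ti(CN)₂(NH₃)₄]: Summing ligand charges against the 0 overall charge gives an oxidation state of +2 for titanium. Titanium is a group-4 element; Ti(II) is therefore d². The d² configuration leaves the e_g set evenly filled (or empty) — no strong Jahn–Teller driving force.
[CuCl₃(NCS)(py)₂]²−: Summing ligand charges against the −2 overall charge gives an oxidation state of +2 for copper. Group 11 minus oxidation state 2 gives a d⁹ configuration. The t₂g⁶e_g³ configuration has an unevenly filled e_g set; the Jahn–Teller theorem predicts a tetragonal distortion (typically axial elongation) to lift the degeneracy.

[CuCl₃(NCS)(py)₂]²−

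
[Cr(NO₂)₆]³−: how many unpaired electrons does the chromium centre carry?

Summing ligand charges against the −3 overall charge gives an oxidation state of +3 for chromium.
Group 6 minus oxidation state 3 gives a d³ configuration.
In an octahedral field the d³ configuration is t₂g³e_g⁰ (only one arrangement possible), giving 3 unpaired electrons.

3 unpaired electrons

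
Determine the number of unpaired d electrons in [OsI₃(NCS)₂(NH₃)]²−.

1

Ligand charges: each iodide is −1; each isothiocyanate is −1; ammonia is neutral. With an overall charge of −2 the osmium centre must be in the +3 oxidation state.
Group 8 minus oxidation state 3 gives a d⁵ configuration.
The spin state decides the count: a 5d ion has a large Δₒ and is invariably low-spin.
An octahedral low-spin d⁵ ion is t₂g⁵e_g⁰, giving 1 unpaired electron.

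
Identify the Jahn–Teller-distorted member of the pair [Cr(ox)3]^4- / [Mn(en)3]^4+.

[Cr(ox)3]^4-

[Cr(ox)3]^4-: Ligand charges: each oxalate is −2. With an overall charge of −4 the chromium centre must be in the +2 oxidation state. Group 6 minus oxidation state 2 gives a d⁴ configuration. Oxalate is a weak-field ligand for a first-row metal, so the complex is high-spin. The t₂g³e_g¹ (high-spin) configuration has an unevenly filled e_g set; the Jahn–Teller theorem predicts a tetragonal distortion (typically axial elongation) to lift the degeneracy.
[Mn(en)3]^4+: Ligand charges: ethylenediamine is neutral. With an overall charge of +4 the manganese centre must be in the +4 oxidation state. Group 7 minus oxidation state 4 gives a d³ configuration. The d³ configuration leaves the e_g set evenly filled (or empty) — no strong Jahn–Teller driving force.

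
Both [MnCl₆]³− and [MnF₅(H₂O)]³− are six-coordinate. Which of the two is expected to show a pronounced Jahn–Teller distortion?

[MnCl₆]³−: Ligand charges: each chloride is −1. With an overall charge of −3 the manganese centre must be in the +3 oxidation state. Mn sits in group 7, so the d-electron count is 7 − 3 = 4. Chloride is a weak-field ligand for a first-row metal, so the complex is high-spin. The t₂g³e_g¹ (high-spin) configuration has an unevenly filled e_g set; the Jahn–Teller theorem predicts a tetragonal distortion (typically axial elongation) to lift the degeneracy.
[MnF₅(H₂O)]³−: Ligand charges: each fluoride is −1; water is neutral. With an overall charge of −3 the manganese centre must be in the +2 oxidation state. Mn sits in group 7, so the d-electron count is 7 − 2 = 5. Fluoride is a weak-field ligand for a first-row metal, so the complex is high-spin. The d⁵ configuration leaves the e_g set evenly filled (or empty) — no strong Jahn–Teller driving force.

[MnCl₆]³−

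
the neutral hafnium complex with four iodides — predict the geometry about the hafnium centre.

tetrahedral

Ligand charges: each iodide is −1. With an overall charge of 0 the hafnium centre must be in the +4 oxidation state.
Group 4 minus oxidation state 4 gives a d⁰ configuration.
With 4 monodentate ligands the coordination number is 4.
A d⁰ ion has no crystal-field stabilisation preference between square planar and tetrahedral, so four ligands adopt the sterically favoured tetrahedral geometry.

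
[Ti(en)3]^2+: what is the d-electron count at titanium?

d²

Ligand charges: ethylenediamine is neutral. With an overall charge of +2 the titanium centre must be in the +2 oxidation state.
Group 4 minus oxidation state 2 gives a d² configuration.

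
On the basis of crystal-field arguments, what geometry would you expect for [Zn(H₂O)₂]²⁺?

Summing ligand charges against the +2 overall charge gives an oxidation state of +2 for zinc.
Group 12 minus oxidation state 2 gives a d¹⁰ configuration.
With 2 monodentate ligands the coordination number is 2.
A d¹⁰ ion with only two ligands adopts a linear arrangement (sp hybridisation; no CFSE preference).

linear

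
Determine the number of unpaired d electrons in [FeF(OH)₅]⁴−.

Summing ligand charges against the −4 overall charge gives an oxidation state of +2 for iron.
Iron is a group-8 element; Fe(II) is therefore d⁶.
The spin state decides the count: Fluoride and hydroxide are weak-field ligands for a first-row metal, so the complex is high-spin.
An octahedral high-spin d⁶ ion is t₂g⁴e_g², giving 4 unpaired electrons.

4 unpaired electrons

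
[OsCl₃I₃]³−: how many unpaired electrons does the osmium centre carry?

1

Ligand charges: each chloride is −1; each iodide is −1. With an overall charge of −3 the osmium centre must be in the +3 oxidation state.
Os sits in group 8, so the d-electron count is 8 − 3 = 5.
The spin state decides the count: a 5d ion has a large Δₒ and is invariably low-spin.
An octahedral low-spin d⁵ ion is t₂g⁵e_g⁰, giving 1 unpaired electron.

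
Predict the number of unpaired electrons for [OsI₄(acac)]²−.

1 unpaired electron

Summing ligand charges against the −2 overall charge gives an oxidation state of +3 for osmium.
Group 8 minus oxidation state 3 gives a d⁵ configuration.
Counting donor atoms: 4×iodide (monodentate) → 4 donors; 1×acetylacetonate (bidentate) → 2 donors. Coordination number = 6.
The spin state decides the count: a 5d ion has a large Δₒ and is invariably low-spin.
An octahedral low-spin d⁵ ion is t₂g⁵e_g⁰, giving 1 unpaired electron.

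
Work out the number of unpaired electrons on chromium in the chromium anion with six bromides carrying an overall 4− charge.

4

Ligand charges: each bromide is −1. With an overall charge of −4 the chromium centre must be in the +2 oxidation state.
Group 6 minus oxidation state 2 gives a d⁴ configuration.
The spin state decides the count: Bromide is a weak-field ligand for a first-row metal, so the complex is high-spin.
An octahedral high-spin d⁴ ion is t₂g³e_g¹, giving 4 unpaired electrons.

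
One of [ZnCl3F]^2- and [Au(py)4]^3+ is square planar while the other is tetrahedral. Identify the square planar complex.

For [ZnCl3F]^2-: Each chloride is −1; each fluoride is −1; balancing the −2 overall charge requires Zn(II). Group 12 minus oxidation state 2 gives a d¹⁰ configuration. A d¹⁰ ion has no crystal-field stabilisation preference between square planar and tetrahedral, so four ligands adopt the sterically favoured tetrahedral geometry. → tetrahedral.
For [Au(py)4]^3+: Pyridine is neutral; balancing the +3 overall charge requires Au(III). Gold is a group-11 element; Au(III) is therefore d⁸. A 5d d⁸ ion has a large crystal-field splitting; square planar leaves the high-energy d_{x²−y²} orbital empty and maximises CFSE. → square planar.

[Au(py)4]^3+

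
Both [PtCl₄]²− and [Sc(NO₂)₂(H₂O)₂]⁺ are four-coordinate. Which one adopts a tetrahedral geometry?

For [PtCl₄]²−: Ligand charges: each chloride is −1. With an overall charge of −2 the platinum centre must be in the +2 oxidation state. Platinum is a group-10 element; Pt(II) is therefore d⁸. A 5d d⁸ ion has a large crystal-field splitting; square planar leaves the high-energy d_{x²−y²} orbital empty and maximises CFSE. → square planar.
For [Sc(NO₂)₂(H₂O)₂]⁺: Each nitro (N-bound nitrite) is −1; water is neutral; balancing the +1 overall charge requires Sc(III). Scandium is a group-3 element; Sc(III) is therefore d⁰. A d⁰ ion has no crystal-field stabilisation preference between square planar and tetrahedral, so four ligands adopt the sterically favoured tetrahedral geometry. → tetrahedral.

[Sc(NO₂)₂(H₂O)₂]⁺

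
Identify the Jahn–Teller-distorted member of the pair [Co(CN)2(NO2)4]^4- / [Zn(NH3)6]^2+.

[Co(CN)2(NO2)4]^4-

[Co(CN)2(NO2)4]^4-: Ligand charges: each cyanide is −1; each nitro (N-bound nitrite) is −1. With an overall charge of −4 the cobalt centre must be in the +2 oxidation state. Group 9 minus oxidation state 2 gives a d⁷ configuration. Cyanide and nitro (N-bound nitrite) are strong-field ligands (high in the spectrochemical series) for a first-row metal, so the complex is low-spin. The t₂g⁶e_g¹ (low-spin) configuration has an unevenly filled e_g set; the Jahn–Teller theorem predicts a tetragonal distortion (typically axial elongation) to lift the degeneracy.
[Zn(NH3)6]^2+: Ligand charges: ammonia is neutral. With an overall charge of +2 the zinc centre must be in the +2 oxidation state. Group 12 minus oxidation state 2 gives a d¹⁰ configuration. The d¹⁰ configuration leaves the e_g set evenly filled (or empty) — no strong Jahn–Teller driving force.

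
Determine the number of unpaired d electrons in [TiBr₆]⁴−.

2 unpaired electrons

Ligand charges: each bromide is −1. With an overall charge of −4 the titanium centre must be in the +2 oxidation state.
Group 4 minus oxidation state 2 gives a d² configuration.
In an octahedral field the d² configuration is t₂g²e_g⁰ (only one arrangement possible), giving 2 unpaired electrons.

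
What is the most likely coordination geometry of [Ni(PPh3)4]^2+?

square planar

Summing ligand charges against the +2 overall charge gives an oxidation state of +2 for nickel.
Ni sits in group 10, so the d-electron count is 10 − 2 = 8.
Coordination number: 4.
Triphenylphosphine is a strong-field ligand (high in the spectrochemical series).
A 3d d⁸ ion with strong-field ligands gains enough CFSE to favour square planar over tetrahedral.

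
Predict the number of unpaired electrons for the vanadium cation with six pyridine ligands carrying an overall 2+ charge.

Ligand charges: pyridine is neutral. With an overall charge of +2 the vanadium centre must be in the +2 oxidation state.
Vanadium is a group-5 element; V(II) is therefore d³.
In an octahedral field the d³ configuration is t₂g³e_g⁰ (only one arrangement possible), giving 3 unpaired electrons.

3 unpaired electrons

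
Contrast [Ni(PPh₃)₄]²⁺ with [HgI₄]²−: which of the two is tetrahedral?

[HgI₄]²−

For [Ni(PPh₃)₄]²⁺: Triphenylphosphine is neutral; balancing the +2 overall charge requires Ni(II). Ni sits in group 10, so the d-electron count is 10 − 2 = 8. Triphenylphosphine is a strong-field ligand (high in the spectrochemical series). A 3d d⁸ ion with strong-field ligands gains enough CFSE to favour square planar over tetrahedral. → square planar.
For [HgI₄]²−: Ligand charges: each iodide is −1. With an overall charge of −2 the mercury centre must be in the +2 oxidation state. Hg sits in group 12, so the d-electron count is 12 − 2 = 10. A d¹⁰ ion has no crystal-field stabilisation preference between square planar and tetrahedral, so four ligands adopt the sterically favoured tetrahedral geometry. → tetrahedral.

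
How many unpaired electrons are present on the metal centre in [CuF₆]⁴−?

1 unpaired electron

Each fluoride is −1; balancing the −4 overall charge requires Cu(II).
Group 11 minus oxidation state 2 gives a d⁹ configuration.
In an octahedral field the d⁹ configuration is t₂g⁶e_g³ (only one arrangement possible), giving 1 unpaired electron.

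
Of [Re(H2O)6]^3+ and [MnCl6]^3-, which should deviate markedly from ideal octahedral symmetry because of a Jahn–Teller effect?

[Re(H2O)6]^3+: Water is neutral; balancing the +3 overall charge requires Re(III). Re sits in group 7, so the d-electron count is 7 − 3 = 4. A 5d ion has a large Δₒ and is invariably low-spin. The d⁴ configuration leaves the e_g set evenly filled (or empty) — no strong Jahn–Teller driving force.
[MnCl6]^3-: Summing ligand charges against the −3 overall charge gives an oxidation state of +3 for manganese. Manganese is a group-7 element; Mn(III) is therefore d⁴. Chloride is a weak-field ligand for a first-row metal, so the complex is high-spin. The t₂g³e_g¹ (high-spin) configuration has an unevenly filled e_g set; the Jahn–Teller theorem predicts a tetragonal distortion (typically axial elongation) to lift the degeneracy.

[MnCl6]^3-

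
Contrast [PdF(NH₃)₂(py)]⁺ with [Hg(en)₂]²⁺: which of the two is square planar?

[PdF(NH₃)₂(py)]⁺

For [PdF(NH₃)₂(py)]⁺: Ligand charges: each fluoride is −1; ammonia is neutral; pyridine is neutral. With an overall charge of +1 the palladium centre must be in the +2 oxidation state. Palladium is a group-10 element; Pd(II) is therefore d⁸. A 4d d⁸ ion has a large crystal-field splitting; square planar leaves the high-energy d_{x²−y²} orbital empty and maximises CFSE. → square planar.
For [Hg(en)₂]²⁺: Ethylenediamine is neutral; balancing the +2 overall charge requires Hg(II). Hg sits in group 12, so the d-electron count is 12 − 2 = 10. A d¹⁰ ion has no crystal-field stabilisation preference between square planar and tetrahedral, so four ligands adopt the sterically favoured tetrahedral geometry. → tetrahedral.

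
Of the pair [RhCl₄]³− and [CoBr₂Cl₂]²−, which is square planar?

For [RhCl₄]³−: Summing ligand charges against the −3 overall charge gives an oxidation state of +1 for rhodium. Rhodium is a group-9 element; Rh(I) is therefore d⁸. A 4d d⁸ ion has a large crystal-field splitting; square planar leaves the high-energy d_{x²−y²} orbital empty and maximises CFSE. → square planar.
For [CoBr₂Cl₂]²−: Ligand charges: each bromide is −1; each chloride is −1. With an overall charge of −2 the cobalt centre must be in the +2 oxidation state. Co sits in group 9, so the d-electron count is 9 − 2 = 7. For a high-spin 3d d⁷ ion with weak-field ligands the small Δₜ gives little square-planar CFSE advantage, so four ligands adopt the sterically favoured tetrahedral geometry. → tetrahedral.

[RhCl₄]³−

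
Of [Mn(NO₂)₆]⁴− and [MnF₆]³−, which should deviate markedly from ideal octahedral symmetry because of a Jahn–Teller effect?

[Mn(NO₂)₆]⁴−: Ligand charges: each nitro (N-bound nitrite) is −1. With an overall charge of −4 the manganese centre must be in the +2 oxidation state. Manganese is a group-7 element; Mn(II) is therefore d⁵. Nitro (N-bound nitrite) is a strong-field ligand (high in the spectrochemical series) for a first-row metal, so the complex is low-spin. The d⁵ configuration leaves the e_g set evenly filled (or empty) — no strong Jahn–Teller driving force.
[MnF₆]³−: Each fluoride is −1; balancing the −3 overall charge requires Mn(III). Manganese is a group-7 element; Mn(III) is therefore d⁴. Fluoride is a weak-field ligand for a first-row metal, so the complex is high-spin. The t₂g³e_g¹ (high-spin) configuration has an unevenly filled e_g set; the Jahn–Teller theorem predicts a tetragonal distortion (typically axial elongation) to lift the degeneracy.

[MnF₆]³−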